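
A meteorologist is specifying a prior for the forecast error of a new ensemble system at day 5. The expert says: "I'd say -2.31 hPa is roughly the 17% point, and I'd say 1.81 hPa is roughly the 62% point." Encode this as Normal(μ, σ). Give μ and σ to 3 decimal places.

μ = 0.811, σ = 3.271

The p-quantile of Normal(μ,σ) is μ + z_p·σ, with z_{0.17} = -0.9542 and z_{0.62} = 0.3055.
Eliminate σ: μ = (z₂·x₁ − z₁·x₂)/(z₂ − z₁) = (0.3055·-2.31 − (-0.9542)·1.81)/1.26 = 0.811.
Then σ = (x₂ − x₁)/(z₂ − z₁) = (1.81 − -2.31)/1.26 = 3.271.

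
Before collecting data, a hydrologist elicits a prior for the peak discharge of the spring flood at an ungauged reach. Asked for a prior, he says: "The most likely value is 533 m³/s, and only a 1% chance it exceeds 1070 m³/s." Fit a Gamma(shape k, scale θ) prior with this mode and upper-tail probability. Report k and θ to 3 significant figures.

k ≈ 11.1, θ ≈ 52.7

Gamma(k,θ) with k>1 has mode (k−1)θ, so θ = 533/(k−1).
Need P(X < 1070) = 0.99 with θ tied to k this way. Start at k = 2, θ = 533: P(X<1070) ≈ 0.596.
Too low — raise k to concentrate. Iterating converges to k ≈ 11.1.
Then θ = 533/(11.1−1) ≈ 52.7.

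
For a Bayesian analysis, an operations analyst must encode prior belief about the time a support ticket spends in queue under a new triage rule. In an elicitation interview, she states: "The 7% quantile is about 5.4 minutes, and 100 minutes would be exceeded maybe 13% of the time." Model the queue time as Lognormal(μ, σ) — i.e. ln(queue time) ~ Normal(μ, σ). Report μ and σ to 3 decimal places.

If T ~ Lognormal(μ,σ) then ln T ~ Normal(μ,σ), so the p-quantile of ln T is μ + z_p·σ.
ln(5.4) = 1.686 and ln(100) = 4.605; z_{0.07} = -1.476, z_{0.87} = 1.126.
σ = (4.605 − 1.686)/(1.126 − (-1.476)) = 1.122.
μ = 1.686 − (-1.476)·1.122 = 3.342.

μ ≈ 3.342, σ ≈ 1.122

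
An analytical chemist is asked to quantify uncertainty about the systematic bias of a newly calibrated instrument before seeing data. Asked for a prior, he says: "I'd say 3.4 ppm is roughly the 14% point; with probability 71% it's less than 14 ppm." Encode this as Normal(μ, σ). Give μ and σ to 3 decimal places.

For Normal(μ,σ), the p-quantile is μ + z_p·σ. Here z_{0.14} = -1.08, z_{0.71} = 0.5534.
So 3.4 = μ − 1.08σ and 14 = μ + 0.5534σ.
Subtracting: σ = (14 − 3.4)/(0.5534 − (-1.08)) = 6.488.
Then μ = 3.4 − (-1.08)·6.488 = 10.409.

μ = 10.409, σ = 6.488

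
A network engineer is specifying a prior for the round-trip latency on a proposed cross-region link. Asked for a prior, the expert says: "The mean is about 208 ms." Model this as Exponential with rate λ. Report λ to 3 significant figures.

Exponential mean = 1/λ, so λ = 1/208.0 = 0.00481.

λ ≈ 0.00481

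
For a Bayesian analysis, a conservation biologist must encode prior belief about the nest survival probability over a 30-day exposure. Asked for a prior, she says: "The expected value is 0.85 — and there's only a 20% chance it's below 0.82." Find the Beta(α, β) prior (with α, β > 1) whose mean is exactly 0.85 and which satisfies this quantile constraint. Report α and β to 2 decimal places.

With mean 0.85 fixed, write α = 0.85s, β = 0.15s where s = α+β.
Need P(θ < 0.82) = 0.2 under Beta(0.85s, 0.15s). Normal approximation: (q−m)/√(m(1−m)/s) ≈ z_{0.2} = -0.842, so s ≈ 0.85·0.15·(-0.842)²/(0.82−0.85)² = 100.3.
At s = 100.3: P(θ<0.82) ≈ 0.194. Adjusting to match 0.2 gives s ≈ 94.56.
So α = 0.85·94.56 ≈ 80.37, β = 0.15·94.56 ≈ 14.18.

α ≈ 80.37, β ≈ 14.18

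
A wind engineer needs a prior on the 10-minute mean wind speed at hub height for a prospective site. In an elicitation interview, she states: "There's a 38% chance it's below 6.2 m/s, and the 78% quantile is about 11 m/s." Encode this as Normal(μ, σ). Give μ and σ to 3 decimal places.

μ = 7.561, σ = 4.454

For Normal(μ,σ), the p-quantile is μ + z_p·σ. Here z_{0.38} = -0.3055, z_{0.78} = 0.7722.
So 6.2 = μ − 0.3055σ and 11 = μ + 0.7722σ.
Subtracting: σ = (11 − 6.2)/(0.7722 − (-0.3055)) = 4.454.
Then μ = 6.2 − (-0.3055)·4.454 = 7.561.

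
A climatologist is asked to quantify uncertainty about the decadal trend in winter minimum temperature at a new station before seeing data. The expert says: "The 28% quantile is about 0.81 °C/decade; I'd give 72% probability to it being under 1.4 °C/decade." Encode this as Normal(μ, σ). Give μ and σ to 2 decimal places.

μ = 1.10, σ = 0.51

For Normal(μ,σ), the p-quantile is μ + z_p·σ. Here z_{0.28} = -0.5828, z_{0.72} = 0.5828.
So 0.81 = μ − 0.5828σ and 1.4 = μ + 0.5828σ.
Subtracting: σ = (1.4 − 0.81)/(0.5828 − (-0.5828)) = 0.51.
Then μ = 0.81 − (-0.5828)·0.51 = 1.10.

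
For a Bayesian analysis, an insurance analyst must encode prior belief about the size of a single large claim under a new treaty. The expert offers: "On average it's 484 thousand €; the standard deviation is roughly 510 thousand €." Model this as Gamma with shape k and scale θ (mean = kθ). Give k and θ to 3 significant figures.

k ≈ 0.901, θ ≈ 537

For Gamma(k, scale θ): mean = kθ, variance = kθ², so CV = 1/√k.
CV = SD/mean = 510/484 = 1.054, hence k = 1/CV² = 0.901.
Then θ = mean/k = 484/0.901 = 537.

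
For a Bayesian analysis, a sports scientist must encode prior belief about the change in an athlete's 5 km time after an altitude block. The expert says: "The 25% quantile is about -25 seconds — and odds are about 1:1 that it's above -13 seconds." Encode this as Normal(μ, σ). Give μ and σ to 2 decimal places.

The p-quantile of Normal(μ,σ) is μ + z_p·σ, with z_{0.25} = -0.6745 and z_{0.5} = 0.
Eliminate σ: μ = (z₂·x₁ − z₁·x₂)/(z₂ − z₁) = (0·-25 − (-0.6745)·-13)/0.6745 = -13.00.
Then σ = (x₂ − x₁)/(z₂ − z₁) = (-13 − -25)/0.6745 = 17.79.

μ = -13.00, σ = 17.79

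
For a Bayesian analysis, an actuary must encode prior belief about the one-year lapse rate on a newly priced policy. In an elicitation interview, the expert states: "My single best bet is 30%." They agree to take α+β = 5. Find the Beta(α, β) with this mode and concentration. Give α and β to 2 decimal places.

For α,β > 1 the Beta mode is (α−1)/(α+β−2). With α+β = 5, the mode is (α−1)/3.
Set (α−1)/3 = 0.3 → α = 1 + 0.3·3 = 1.90.
β = 5 − α = 3.10.

α = 1.90, β = 3.10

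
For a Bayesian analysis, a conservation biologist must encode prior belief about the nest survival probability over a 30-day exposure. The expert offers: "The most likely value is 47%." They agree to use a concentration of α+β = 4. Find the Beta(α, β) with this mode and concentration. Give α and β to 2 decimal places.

For α,β > 1 the Beta mode is (α−1)/(α+β−2). With α+β = 4, the mode is (α−1)/2.
Set (α−1)/2 = 0.47 → α = 1 + 0.47·2 = 1.94.
β = 4 − α = 2.06.

α = 1.94, β = 2.06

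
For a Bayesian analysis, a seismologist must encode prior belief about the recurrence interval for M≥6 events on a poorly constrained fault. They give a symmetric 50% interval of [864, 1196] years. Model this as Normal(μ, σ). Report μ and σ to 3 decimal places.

A symmetric 50% interval runs μ ± z·σ with z = 0.6745.
Half-width = 166, so σ = 166/0.6745 = 246.112.
μ is the interval midpoint, 1030.000.

μ = 1030.000, σ = 246.112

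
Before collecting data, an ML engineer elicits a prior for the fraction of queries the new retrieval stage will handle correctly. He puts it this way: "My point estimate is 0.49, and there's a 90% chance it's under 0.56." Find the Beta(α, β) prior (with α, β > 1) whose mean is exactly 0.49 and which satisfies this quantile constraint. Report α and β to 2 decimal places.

α ≈ 40.94, β ≈ 42.62

With mean 0.49 fixed, write α = 0.49s, β = 0.51s where s = α+β.
Need P(θ < 0.56) = 0.9 under Beta(0.49s, 0.51s). Normal approximation: (q−m)/√(m(1−m)/s) ≈ z_{0.9} = 1.28, so s ≈ 0.49·0.51·(1.28)²/(0.56−0.49)² = 83.8.
At s = 83.8: P(θ<0.56) ≈ 0.900. Adjusting to match 0.9 gives s ≈ 83.56.
So α = 0.49·83.56 ≈ 40.94, β = 0.51·83.56 ≈ 42.62.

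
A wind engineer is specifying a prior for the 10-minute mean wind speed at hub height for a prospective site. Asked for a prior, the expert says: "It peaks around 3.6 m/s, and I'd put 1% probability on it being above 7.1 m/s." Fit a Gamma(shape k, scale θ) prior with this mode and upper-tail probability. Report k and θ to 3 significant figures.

k ≈ 11.7, θ ≈ 0.337

Gamma(k,θ) with k>1 has mode (k−1)θ, so θ = 3.6/(k−1).
Need P(X < 7.1) = 0.99 with θ tied to k this way. Start at k = 2, θ = 3.6: P(X<7.1) ≈ 0.586.
Too low — raise k to concentrate. Iterating converges to k ≈ 11.7.
Then θ = 3.6/(11.7−1) ≈ 0.337.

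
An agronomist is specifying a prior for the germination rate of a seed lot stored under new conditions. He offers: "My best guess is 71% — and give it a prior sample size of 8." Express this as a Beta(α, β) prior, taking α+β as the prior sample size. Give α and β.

Under the effective-sample-size interpretation, Beta(α, β) has prior mean α/(α+β) and prior sample size α+β.
So α+β = 8 and α/(α+β) = 0.71, giving α = 0.71·8 = 5.68 and β = 8 − 5.68 = 2.32.

α = 5.68, β = 2.32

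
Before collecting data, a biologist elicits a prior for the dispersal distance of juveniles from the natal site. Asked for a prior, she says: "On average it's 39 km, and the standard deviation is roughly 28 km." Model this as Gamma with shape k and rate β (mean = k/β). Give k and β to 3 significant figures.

For Gamma(k, rate β): mean = k/β, variance = k/β², so CV = 1/√k.
CV = SD/mean = 28/39 = 0.7179, hence k = 1/CV² = 1.94.
Then β = k/mean = 1.94/39 = 0.0497.

k ≈ 1.94, β ≈ 0.0497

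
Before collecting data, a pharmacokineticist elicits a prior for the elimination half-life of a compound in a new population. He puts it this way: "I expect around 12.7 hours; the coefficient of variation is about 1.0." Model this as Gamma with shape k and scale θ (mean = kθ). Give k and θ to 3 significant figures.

k ≈ 1, θ ≈ 12.7

For Gamma(k, scale θ): mean = kθ, variance = kθ², so CV = 1/√k.
CV = 1.0, hence k = 1/CV² = 1.
Then θ = mean/k = 12.7/1 = 12.7.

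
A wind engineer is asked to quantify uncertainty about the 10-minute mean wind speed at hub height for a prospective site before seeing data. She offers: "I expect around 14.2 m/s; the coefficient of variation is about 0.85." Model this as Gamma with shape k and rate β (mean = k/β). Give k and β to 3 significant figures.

For Gamma(k, rate β): mean = k/β, variance = k/β², so CV = 1/√k.
CV = 0.85, hence k = 1/CV² = 1.38.
Then β = k/mean = 1.38/14.2 = 0.0975.

k ≈ 1.38, β ≈ 0.0975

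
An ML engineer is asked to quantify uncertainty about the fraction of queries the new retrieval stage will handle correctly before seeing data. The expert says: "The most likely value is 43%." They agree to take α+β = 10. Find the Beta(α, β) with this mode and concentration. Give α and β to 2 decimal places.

For α,β > 1 the Beta mode is (α−1)/(α+β−2). With α+β = 10, the mode is (α−1)/8.
Set (α−1)/8 = 0.43 → α = 1 + 0.43·8 = 4.44.
β = 10 − α = 5.56.

α = 4.44, β = 5.56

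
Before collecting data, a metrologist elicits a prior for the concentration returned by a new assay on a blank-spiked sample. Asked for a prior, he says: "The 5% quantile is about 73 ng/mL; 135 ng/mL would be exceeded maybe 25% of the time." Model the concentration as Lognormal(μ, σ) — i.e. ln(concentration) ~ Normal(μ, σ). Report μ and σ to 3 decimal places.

μ ≈ 4.726, σ ≈ 0.265

If T ~ Lognormal(μ,σ) then ln T ~ Normal(μ,σ), so the p-quantile of ln T is μ + z_p·σ.
ln(73) = 4.29 and ln(135) = 4.905; z_{0.05} = -1.645, z_{0.75} = 0.6745.
σ = (4.905 − 4.29)/(0.6745 − (-1.645)) = 0.265.
μ = 4.29 − (-1.645)·0.265 = 4.726.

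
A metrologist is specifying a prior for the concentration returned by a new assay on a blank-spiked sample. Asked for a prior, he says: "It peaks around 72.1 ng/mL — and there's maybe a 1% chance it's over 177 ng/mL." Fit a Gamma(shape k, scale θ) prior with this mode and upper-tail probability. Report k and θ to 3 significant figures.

Gamma(k,θ) with k>1 has mode (k−1)θ, so θ = 72.1/(k−1).
Need P(X < 177) = 0.99 with θ tied to k this way. Start at k = 2, θ = 72.1: P(X<177) ≈ 0.703.
Too low — raise k to concentrate. Iterating converges to k ≈ 6.84.
Then θ = 72.1/(6.84−1) ≈ 12.3.

k ≈ 6.84, θ ≈ 12.3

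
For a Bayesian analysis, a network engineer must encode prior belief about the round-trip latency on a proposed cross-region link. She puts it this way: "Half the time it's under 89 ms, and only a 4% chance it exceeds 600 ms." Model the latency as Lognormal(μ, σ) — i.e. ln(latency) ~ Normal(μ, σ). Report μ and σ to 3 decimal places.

If T ~ Lognormal(μ,σ) then ln T ~ Normal(μ,σ), so the p-quantile of ln T is μ + z_p·σ.
ln(89) = 4.489 and ln(600) = 6.397; z_{0.5} = 0, z_{0.96} = 1.751.
σ = (6.397 − 4.489)/(1.751 − (0)) = 1.090.
μ = 4.489 − (0)·1.090 = 4.489.

μ ≈ 4.489, σ ≈ 1.090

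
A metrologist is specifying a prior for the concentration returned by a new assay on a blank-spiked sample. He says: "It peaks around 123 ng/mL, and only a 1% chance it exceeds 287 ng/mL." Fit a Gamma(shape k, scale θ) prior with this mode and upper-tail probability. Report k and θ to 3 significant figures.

Gamma(k,θ) with k>1 has mode (k−1)θ, so θ = 123/(k−1).
Need P(X < 287) = 0.99 with θ tied to k this way. Start at k = 2, θ = 123: P(X<287) ≈ 0.677.
Too low — raise k to concentrate. Iterating converges to k ≈ 7.63.
Then θ = 123/(7.63−1) ≈ 18.5.

k ≈ 7.63, θ ≈ 18.5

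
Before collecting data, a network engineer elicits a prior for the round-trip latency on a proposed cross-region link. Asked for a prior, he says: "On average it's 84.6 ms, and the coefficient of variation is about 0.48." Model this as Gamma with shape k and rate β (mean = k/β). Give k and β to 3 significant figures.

For Gamma(k, rate β): mean = k/β, variance = k/β², so CV = 1/√k.
CV = 0.48, hence k = 1/CV² = 4.34.
Then β = k/mean = 4.34/84.6 = 0.0513.

k ≈ 4.34, β ≈ 0.0513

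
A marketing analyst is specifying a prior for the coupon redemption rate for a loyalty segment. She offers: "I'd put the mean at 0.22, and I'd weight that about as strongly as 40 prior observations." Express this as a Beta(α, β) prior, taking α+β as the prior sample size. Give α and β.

Under the effective-sample-size interpretation, Beta(α, β) has prior mean α/(α+β) and prior sample size α+β.
So α+β = 40 and α/(α+β) = 0.22, giving α = 0.22·40 = 8.8 and β = 40 − 8.8 = 31.2.

α = 8.8, β = 31.2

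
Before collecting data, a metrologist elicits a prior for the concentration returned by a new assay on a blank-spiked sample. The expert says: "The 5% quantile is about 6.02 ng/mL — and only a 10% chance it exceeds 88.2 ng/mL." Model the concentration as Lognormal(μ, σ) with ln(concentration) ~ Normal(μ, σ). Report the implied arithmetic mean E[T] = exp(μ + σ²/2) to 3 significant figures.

If T ~ Lognormal(μ,σ) then ln T ~ Normal(μ,σ), so the p-quantile of ln T is μ + z_p·σ.
ln(6.02) = 1.795 and ln(88.2) = 4.48; z_{0.05} = -1.645, z_{0.9} = 1.282.
σ = (4.48 − 1.795)/(1.282 − (-1.645)) = 0.917.
μ = 1.795 − (-1.645)·0.917 = 3.304.
E[T] = exp(μ + σ²/2) = exp(3.304 + 0.4208) = 41.5 ng/mL.

E[T] ≈ 41.5 ng/mL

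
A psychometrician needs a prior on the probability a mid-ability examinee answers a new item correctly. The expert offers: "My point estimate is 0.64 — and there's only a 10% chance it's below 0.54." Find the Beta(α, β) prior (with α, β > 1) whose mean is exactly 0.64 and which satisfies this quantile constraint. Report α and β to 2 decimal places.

α ≈ 24.74, β ≈ 13.91

With mean 0.64 fixed, write α = 0.64s, β = 0.36s where s = α+β.
Need P(θ < 0.54) = 0.1 under Beta(0.64s, 0.36s). Normal approximation: (q−m)/√(m(1−m)/s) ≈ z_{0.1} = -1.28, so s ≈ 0.64·0.36·(-1.28)²/(0.54−0.64)² = 37.8.
At s = 37.8: P(θ<0.54) ≈ 0.102. Adjusting to match 0.1 gives s ≈ 38.65.
So α = 0.64·38.65 ≈ 24.74, β = 0.36·38.65 ≈ 13.91.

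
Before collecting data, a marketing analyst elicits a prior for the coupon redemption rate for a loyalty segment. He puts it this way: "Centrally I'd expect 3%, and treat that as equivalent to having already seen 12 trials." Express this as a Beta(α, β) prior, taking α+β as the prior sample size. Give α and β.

α = 0.36, β = 11.64

Under the effective-sample-size interpretation, Beta(α, β) has prior mean α/(α+β) and prior sample size α+β.
So α+β = 12 and α/(α+β) = 0.03, giving α = 0.03·12 = 0.36 and β = 12 − 0.36 = 11.64.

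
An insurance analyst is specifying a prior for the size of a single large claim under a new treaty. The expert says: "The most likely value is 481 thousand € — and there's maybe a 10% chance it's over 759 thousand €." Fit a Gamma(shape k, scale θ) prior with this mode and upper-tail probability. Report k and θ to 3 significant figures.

Gamma(k,θ) with k>1 has mode (k−1)θ, so θ = 481/(k−1).
Need P(X < 759) = 0.9 with θ tied to k this way. Start at k = 2, θ = 481: P(X<759) ≈ 0.468.
Too low — raise k to concentrate. Iterating converges to k ≈ 10.
Then θ = 481/(10−1) ≈ 53.4.

k ≈ 10, θ ≈ 53.4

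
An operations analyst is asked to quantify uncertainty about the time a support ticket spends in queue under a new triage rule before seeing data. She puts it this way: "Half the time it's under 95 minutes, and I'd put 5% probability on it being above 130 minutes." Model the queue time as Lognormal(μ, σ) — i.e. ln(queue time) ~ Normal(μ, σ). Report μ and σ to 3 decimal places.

If T ~ Lognormal(μ,σ) then ln T ~ Normal(μ,σ), so the p-quantile of ln T is μ + z_p·σ.
ln(95) = 4.554 and ln(130) = 4.868; z_{0.5} = 0, z_{0.95} = 1.645.
σ = (4.868 − 4.554)/(1.645 − (0)) = 0.191.
μ = 4.554 − (0)·0.191 = 4.554.

μ ≈ 4.554, σ ≈ 0.191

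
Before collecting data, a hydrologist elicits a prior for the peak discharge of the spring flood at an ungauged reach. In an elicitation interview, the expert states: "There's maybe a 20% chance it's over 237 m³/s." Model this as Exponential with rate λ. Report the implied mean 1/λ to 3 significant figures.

mean ≈ 147 m³/s

P(T > 237.0) = e^(−λ·237.0) = 0.2, so λ = −ln(0.2)/237.0 = 0.00679.
Mean = 1/λ = 147 m³/s.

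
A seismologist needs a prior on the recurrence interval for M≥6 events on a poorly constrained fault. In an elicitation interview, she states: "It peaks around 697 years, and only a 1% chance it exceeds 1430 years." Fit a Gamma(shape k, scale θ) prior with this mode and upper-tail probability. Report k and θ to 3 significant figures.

k ≈ 10.5, θ ≈ 73.6

Gamma(k,θ) with k>1 has mode (k−1)θ, so θ = 697/(k−1).
Need P(X < 1430) = 0.99 with θ tied to k this way. Start at k = 2, θ = 697: P(X<1430) ≈ 0.608.
Too low — raise k to concentrate. Iterating converges to k ≈ 10.5.
Then θ = 697/(10.5−1) ≈ 73.6.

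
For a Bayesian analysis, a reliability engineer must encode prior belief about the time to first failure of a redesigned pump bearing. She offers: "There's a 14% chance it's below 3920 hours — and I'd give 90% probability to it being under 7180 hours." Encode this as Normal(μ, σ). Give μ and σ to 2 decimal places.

μ = 5411.12, σ = 1380.26

For Normal(μ,σ), the p-quantile is μ + z_p·σ. Here z_{0.14} = -1.08, z_{0.9} = 1.282.
So 3920 = μ − 1.08σ and 7180 = μ + 1.282σ.
Subtracting: σ = (7180 − 3920)/(1.282 − (-1.08)) = 1380.26.
Then μ = 3920 − (-1.08)·1380.26 = 5411.12.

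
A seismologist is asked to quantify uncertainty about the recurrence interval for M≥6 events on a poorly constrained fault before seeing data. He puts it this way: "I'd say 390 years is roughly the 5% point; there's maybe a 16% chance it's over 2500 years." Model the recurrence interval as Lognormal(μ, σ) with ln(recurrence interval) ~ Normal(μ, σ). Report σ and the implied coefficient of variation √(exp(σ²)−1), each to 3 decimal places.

σ ≈ 0.704, CV ≈ 0.801

If T ~ Lognormal(μ,σ) then ln T ~ Normal(μ,σ), so the p-quantile of ln T is μ + z_p·σ.
ln(390) = 5.966 and ln(2500) = 7.824; z_{0.05} = -1.645, z_{0.84} = 0.9945.
σ = (7.824 − 5.966)/(0.9945 − (-1.645)) = 0.704.
μ = 5.966 − (-1.645)·0.704 = 7.124.
CV = √(exp(σ²)−1) = √(exp(0.4955)−1) = 0.801.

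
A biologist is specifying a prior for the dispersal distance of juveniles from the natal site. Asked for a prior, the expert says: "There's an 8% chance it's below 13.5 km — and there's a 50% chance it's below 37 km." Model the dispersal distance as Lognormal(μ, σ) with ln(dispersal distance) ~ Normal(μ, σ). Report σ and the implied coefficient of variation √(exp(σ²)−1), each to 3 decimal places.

σ ≈ 0.718, CV ≈ 0.821

If T ~ Lognormal(μ,σ) then ln T ~ Normal(μ,σ), so the p-quantile of ln T is μ + z_p·σ.
ln(13.5) = 2.603 and ln(37) = 3.611; z_{0.08} = -1.405, z_{0.5} = 0.
σ = (3.611 − 2.603)/(0 − (-1.405)) = 0.718.
μ = 2.603 − (-1.405)·0.718 = 3.611.
CV = √(exp(σ²)−1) = √(exp(0.5149)−1) = 0.821.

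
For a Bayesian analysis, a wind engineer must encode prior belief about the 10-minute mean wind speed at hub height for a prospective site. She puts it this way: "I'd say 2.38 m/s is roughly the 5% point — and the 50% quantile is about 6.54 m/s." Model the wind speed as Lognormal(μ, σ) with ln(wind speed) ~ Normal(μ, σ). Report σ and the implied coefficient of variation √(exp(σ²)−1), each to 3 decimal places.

If T ~ Lognormal(μ,σ) then ln T ~ Normal(μ,σ), so the p-quantile of ln T is μ + z_p·σ.
ln(2.38) = 0.8671 and ln(6.54) = 1.878; z_{0.05} = -1.645, z_{0.5} = 0.
σ = (1.878 − 0.8671)/(0 − (-1.645)) = 0.615.
μ = 0.8671 − (-1.645)·0.615 = 1.878.
CV = √(exp(σ²)−1) = √(exp(0.3777)−1) = 0.677.

σ ≈ 0.615, CV ≈ 0.677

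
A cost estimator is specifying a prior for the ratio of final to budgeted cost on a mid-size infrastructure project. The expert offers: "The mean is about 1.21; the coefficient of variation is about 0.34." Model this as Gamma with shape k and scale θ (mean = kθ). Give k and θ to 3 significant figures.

k ≈ 8.65, θ ≈ 0.14

For Gamma(k, scale θ): mean = kθ, variance = kθ², so CV = 1/√k.
CV = 0.34, hence k = 1/CV² = 8.65.
Then θ = mean/k = 1.21/8.65 = 0.14.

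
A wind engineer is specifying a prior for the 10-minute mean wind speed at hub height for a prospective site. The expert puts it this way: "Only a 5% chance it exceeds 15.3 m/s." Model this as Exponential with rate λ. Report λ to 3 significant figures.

P(T > 15.3) = e^(−λ·15.3) = 0.05, so λ = −ln(0.05)/15.3 = 0.196.

λ ≈ 0.196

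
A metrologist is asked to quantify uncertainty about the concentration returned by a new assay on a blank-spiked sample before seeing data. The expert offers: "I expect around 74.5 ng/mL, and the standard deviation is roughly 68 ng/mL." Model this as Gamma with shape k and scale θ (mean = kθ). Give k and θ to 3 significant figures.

For Gamma(k, scale θ): mean = kθ, variance = kθ², so CV = 1/√k.
CV = SD/mean = 68/74.5 = 0.9128, hence k = 1/CV² = 1.2.
Then θ = mean/k = 74.5/1.2 = 62.1.

k ≈ 1.2, θ ≈ 62.1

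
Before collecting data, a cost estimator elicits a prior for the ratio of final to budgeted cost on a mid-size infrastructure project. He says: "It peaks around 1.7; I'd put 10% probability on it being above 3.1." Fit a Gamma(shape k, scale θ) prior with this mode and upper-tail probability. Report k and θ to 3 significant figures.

Gamma(k,θ) with k>1 has mode (k−1)θ, so θ = 1.7/(k−1).
Need P(X < 3.1) = 0.9 with θ tied to k this way. Start at k = 2, θ = 1.7: P(X<3.1) ≈ 0.544.
Too low — raise k to concentrate. Iterating converges to k ≈ 6.28.
Then θ = 1.7/(6.28−1) ≈ 0.322.

k ≈ 6.28, θ ≈ 0.322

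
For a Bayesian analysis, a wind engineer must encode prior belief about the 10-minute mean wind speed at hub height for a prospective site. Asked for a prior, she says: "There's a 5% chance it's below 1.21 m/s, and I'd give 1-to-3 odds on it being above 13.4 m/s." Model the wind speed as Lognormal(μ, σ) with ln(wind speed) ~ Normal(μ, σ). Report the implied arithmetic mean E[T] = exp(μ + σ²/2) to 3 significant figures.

If T ~ Lognormal(μ,σ) then ln T ~ Normal(μ,σ), so the p-quantile of ln T is μ + z_p·σ.
ln(1.21) = 0.1906 and ln(13.4) = 2.595; z_{0.05} = -1.645, z_{0.75} = 0.6745.
σ = (2.595 − 0.1906)/(0.6745 − (-1.645)) = 1.037.
μ = 0.1906 − (-1.645)·1.037 = 1.896.
E[T] = exp(μ + σ²/2) = exp(1.896 + 0.5374) = 11.4 m/s.

E[T] ≈ 11.4 m/s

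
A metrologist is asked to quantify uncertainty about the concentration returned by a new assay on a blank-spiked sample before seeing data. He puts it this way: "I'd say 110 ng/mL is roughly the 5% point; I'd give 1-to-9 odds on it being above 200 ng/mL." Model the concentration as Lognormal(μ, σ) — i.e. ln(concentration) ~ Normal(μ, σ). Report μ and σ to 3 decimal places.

μ ≈ 5.037, σ ≈ 0.204

If T ~ Lognormal(μ,σ) then ln T ~ Normal(μ,σ), so the p-quantile of ln T is μ + z_p·σ.
ln(110) = 4.7 and ln(200) = 5.298; z_{0.05} = -1.645, z_{0.9} = 1.282.
σ = (5.298 − 4.7)/(1.282 − (-1.645)) = 0.204.
μ = 4.7 − (-1.645)·0.204 = 5.037.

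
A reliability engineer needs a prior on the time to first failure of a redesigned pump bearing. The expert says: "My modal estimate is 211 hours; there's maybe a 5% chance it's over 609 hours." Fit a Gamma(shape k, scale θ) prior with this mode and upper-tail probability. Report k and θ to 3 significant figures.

k ≈ 3.37, θ ≈ 88.9

Gamma(k,θ) with k>1 has mode (k−1)θ, so θ = 211/(k−1).
Need P(X < 609) = 0.95 with θ tied to k this way. Start at k = 2, θ = 211: P(X<609) ≈ 0.783.
Too low — raise k to concentrate. Iterating converges to k ≈ 3.37.
Then θ = 211/(3.37−1) ≈ 88.9.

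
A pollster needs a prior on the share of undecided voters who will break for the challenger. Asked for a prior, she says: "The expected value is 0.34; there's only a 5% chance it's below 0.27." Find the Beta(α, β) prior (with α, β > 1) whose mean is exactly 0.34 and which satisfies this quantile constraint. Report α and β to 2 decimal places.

α ≈ 39.99, β ≈ 77.62

With mean 0.34 fixed, write α = 0.34s, β = 0.66s where s = α+β.
Need P(θ < 0.27) = 0.05 under Beta(0.34s, 0.66s). Normal approximation: (q−m)/√(m(1−m)/s) ≈ z_{0.05} = -1.64, so s ≈ 0.34·0.66·(-1.64)²/(0.27−0.34)² = 123.9.
At s = 123.9: P(θ<0.27) ≈ 0.046. Adjusting to match 0.05 gives s ≈ 117.61.
So α = 0.34·117.61 ≈ 39.99, β = 0.66·117.61 ≈ 77.62.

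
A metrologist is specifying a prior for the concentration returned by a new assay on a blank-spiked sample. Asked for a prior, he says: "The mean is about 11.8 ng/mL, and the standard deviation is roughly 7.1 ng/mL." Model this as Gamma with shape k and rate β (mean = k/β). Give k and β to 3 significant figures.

For Gamma(k, rate β): mean = k/β, variance = k/β², so CV = 1/√k.
CV = SD/mean = 7.1/11.8 = 0.6017, hence k = 1/CV² = 2.76.
Then β = k/mean = 2.76/11.8 = 0.234.

k ≈ 2.76, β ≈ 0.234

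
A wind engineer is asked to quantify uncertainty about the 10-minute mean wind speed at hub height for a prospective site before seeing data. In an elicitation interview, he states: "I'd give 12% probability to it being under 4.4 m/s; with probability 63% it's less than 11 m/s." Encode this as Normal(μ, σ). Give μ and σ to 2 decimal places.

For Normal(μ,σ), the p-quantile is μ + z_p·σ. Here z_{0.12} = -1.175, z_{0.63} = 0.3319.
So 4.4 = μ − 1.175σ and 11 = μ + 0.3319σ.
Subtracting: σ = (11 − 4.4)/(0.3319 − (-1.175)) = 4.38.
Then μ = 4.4 − (-1.175)·4.38 = 9.55.

μ = 9.55, σ = 4.38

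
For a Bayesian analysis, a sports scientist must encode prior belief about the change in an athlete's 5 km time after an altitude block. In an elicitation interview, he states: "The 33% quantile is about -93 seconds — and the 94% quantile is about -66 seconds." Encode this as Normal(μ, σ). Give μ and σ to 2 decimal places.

For Normal(μ,σ), the p-quantile is μ + z_p·σ. Here z_{0.33} = -0.4399, z_{0.94} = 1.555.
So -93 = μ − 0.4399σ and -66 = μ + 1.555σ.
Subtracting: σ = (-66 − -93)/(1.555 − (-0.4399)) = 13.54.
Then μ = -93 − (-0.4399)·13.54 = -87.05.

μ = -87.05, σ = 13.54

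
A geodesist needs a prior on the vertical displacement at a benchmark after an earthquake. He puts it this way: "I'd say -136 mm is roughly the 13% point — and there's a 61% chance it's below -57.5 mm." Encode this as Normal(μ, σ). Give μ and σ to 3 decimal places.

μ = -73.098, σ = 55.844

The p-quantile of Normal(μ,σ) is μ + z_p·σ, with z_{0.13} = -1.126 and z_{0.61} = 0.2793.
Eliminate σ: μ = (z₂·x₁ − z₁·x₂)/(z₂ − z₁) = (0.2793·-136 − (-1.126)·-57.5)/1.406 = -73.098.
Then σ = (x₂ − x₁)/(z₂ − z₁) = (-57.5 − -136)/1.406 = 55.844.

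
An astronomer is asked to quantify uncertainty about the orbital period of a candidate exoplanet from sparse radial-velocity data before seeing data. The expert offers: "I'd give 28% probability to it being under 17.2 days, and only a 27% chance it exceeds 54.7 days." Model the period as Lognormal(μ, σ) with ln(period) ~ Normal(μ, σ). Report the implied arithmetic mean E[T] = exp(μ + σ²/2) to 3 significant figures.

If T ~ Lognormal(μ,σ) then ln T ~ Normal(μ,σ), so the p-quantile of ln T is μ + z_p·σ.
ln(17.2) = 2.845 and ln(54.7) = 4.002; z_{0.28} = -0.5828, z_{0.73} = 0.6128.
σ = (4.002 − 2.845)/(0.6128 − (-0.5828)) = 0.968.
μ = 2.845 − (-0.5828)·0.968 = 3.409.
E[T] = exp(μ + σ²/2) = exp(3.409 + 0.4682) = 48.3 days.

E[T] ≈ 48.3 days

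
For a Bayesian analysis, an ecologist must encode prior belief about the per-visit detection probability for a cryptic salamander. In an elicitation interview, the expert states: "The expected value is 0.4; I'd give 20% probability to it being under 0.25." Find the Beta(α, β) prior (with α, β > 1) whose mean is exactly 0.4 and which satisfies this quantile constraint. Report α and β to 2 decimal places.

With mean 0.4 fixed, write α = 0.4s, β = 0.6s where s = α+β.
Need P(θ < 0.25) = 0.2 under Beta(0.4s, 0.6s). Normal approximation: (q−m)/√(m(1−m)/s) ≈ z_{0.2} = -0.842, so s ≈ 0.4·0.6·(-0.842)²/(0.25−0.4)² = 7.6.
At s = 7.6: P(θ<0.25) ≈ 0.205. Adjusting to match 0.2 gives s ≈ 7.82.
So α = 0.4·7.82 ≈ 3.13, β = 0.6·7.82 ≈ 4.69.

α ≈ 3.13, β ≈ 4.69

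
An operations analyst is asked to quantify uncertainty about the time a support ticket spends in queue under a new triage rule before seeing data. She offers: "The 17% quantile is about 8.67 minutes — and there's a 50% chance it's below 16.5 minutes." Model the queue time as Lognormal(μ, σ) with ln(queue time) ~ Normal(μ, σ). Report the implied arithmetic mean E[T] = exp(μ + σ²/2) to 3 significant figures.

If T ~ Lognormal(μ,σ) then ln T ~ Normal(μ,σ), so the p-quantile of ln T is μ + z_p·σ.
ln(8.67) = 2.16 and ln(16.5) = 2.803; z_{0.17} = -0.9542, z_{0.5} = 0.
σ = (2.803 − 2.16)/(0 − (-0.9542)) = 0.674.
μ = 2.16 − (-0.9542)·0.674 = 2.803.
E[T] = exp(μ + σ²/2) = exp(2.803 + 0.2274) = 20.7 minutes.

E[T] ≈ 20.7 minutes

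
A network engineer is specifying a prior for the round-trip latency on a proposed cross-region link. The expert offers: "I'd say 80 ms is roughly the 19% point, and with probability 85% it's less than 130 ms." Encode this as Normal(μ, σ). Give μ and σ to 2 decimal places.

μ = 102.93, σ = 26.12

The p-quantile of Normal(μ,σ) is μ + z_p·σ, with z_{0.19} = -0.8779 and z_{0.85} = 1.036.
Eliminate σ: μ = (z₂·x₁ − z₁·x₂)/(z₂ − z₁) = (1.036·80 − (-0.8779)·130)/1.914 = 102.93.
Then σ = (x₂ − x₁)/(z₂ − z₁) = (130 − 80)/1.914 = 26.12.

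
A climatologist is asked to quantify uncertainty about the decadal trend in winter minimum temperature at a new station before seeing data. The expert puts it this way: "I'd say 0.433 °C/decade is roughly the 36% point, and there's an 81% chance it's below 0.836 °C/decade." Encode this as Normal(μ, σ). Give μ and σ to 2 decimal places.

μ = 0.55, σ = 0.33

The p-quantile of Normal(μ,σ) is μ + z_p·σ, with z_{0.36} = -0.3585 and z_{0.81} = 0.8779.
Eliminate σ: μ = (z₂·x₁ − z₁·x₂)/(z₂ − z₁) = (0.8779·0.433 − (-0.3585)·0.836)/1.236 = 0.55.
Then σ = (x₂ − x₁)/(z₂ − z₁) = (0.836 − 0.433)/1.236 = 0.33.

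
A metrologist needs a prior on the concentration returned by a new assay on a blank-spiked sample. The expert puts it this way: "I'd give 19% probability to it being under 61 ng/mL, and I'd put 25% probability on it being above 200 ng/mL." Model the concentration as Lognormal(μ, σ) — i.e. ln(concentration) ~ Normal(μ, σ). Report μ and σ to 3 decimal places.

If T ~ Lognormal(μ,σ) then ln T ~ Normal(μ,σ), so the p-quantile of ln T is μ + z_p·σ.
ln(61) = 4.111 and ln(200) = 5.298; z_{0.19} = -0.8779, z_{0.75} = 0.6745.
σ = (5.298 − 4.111)/(0.6745 − (-0.8779)) = 0.765.
μ = 4.111 − (-0.8779)·0.765 = 4.782.

μ ≈ 4.782, σ ≈ 0.765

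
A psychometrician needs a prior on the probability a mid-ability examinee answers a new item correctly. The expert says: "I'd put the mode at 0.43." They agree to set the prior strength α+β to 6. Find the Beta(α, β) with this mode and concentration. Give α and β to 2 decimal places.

α = 2.72, β = 3.28

For α,β > 1 the Beta mode is (α−1)/(α+β−2). With α+β = 6, the mode is (α−1)/4.
Set (α−1)/4 = 0.43 → α = 1 + 0.43·4 = 2.72.
β = 6 − α = 3.28.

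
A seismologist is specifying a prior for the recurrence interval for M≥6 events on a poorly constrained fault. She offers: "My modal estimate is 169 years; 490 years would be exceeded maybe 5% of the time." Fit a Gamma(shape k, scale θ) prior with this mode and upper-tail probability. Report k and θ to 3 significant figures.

k ≈ 3.35, θ ≈ 71.9

Gamma(k,θ) with k>1 has mode (k−1)θ, so θ = 169/(k−1).
Need P(X < 490) = 0.95 with θ tied to k this way. Start at k = 2, θ = 169: P(X<490) ≈ 0.785.
Too low — raise k to concentrate. Iterating converges to k ≈ 3.35.
Then θ = 169/(3.35−1) ≈ 71.9.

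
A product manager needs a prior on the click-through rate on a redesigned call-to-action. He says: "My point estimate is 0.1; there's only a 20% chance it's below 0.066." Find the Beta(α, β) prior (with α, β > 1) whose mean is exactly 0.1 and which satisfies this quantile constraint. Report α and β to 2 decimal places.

α ≈ 5.72, β ≈ 51.46

With mean 0.1 fixed, write α = 0.1s, β = 0.9s where s = α+β.
Need P(θ < 0.066) = 0.2 under Beta(0.1s, 0.9s). Normal approximation: (q−m)/√(m(1−m)/s) ≈ z_{0.2} = -0.842, so s ≈ 0.1·0.9·(-0.842)²/(0.066−0.1)² = 55.1.
At s = 55.1: P(θ<0.066) ≈ 0.206. Adjusting to match 0.2 gives s ≈ 57.18.
So α = 0.1·57.18 ≈ 5.72, β = 0.9·57.18 ≈ 51.46.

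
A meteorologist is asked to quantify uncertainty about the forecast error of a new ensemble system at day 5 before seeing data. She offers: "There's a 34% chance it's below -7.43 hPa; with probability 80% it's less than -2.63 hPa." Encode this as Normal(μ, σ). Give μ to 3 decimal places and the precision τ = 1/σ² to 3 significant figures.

The p-quantile of Normal(μ,σ) is μ + z_p·σ, with z_{0.34} = -0.4125 and z_{0.8} = 0.8416.
Eliminate σ: μ = (z₂·x₁ − z₁·x₂)/(z₂ − z₁) = (0.8416·-7.43 − (-0.4125)·-2.63)/1.254 = -5.851.
Then σ = (x₂ − x₁)/(z₂ − z₁) = (-2.63 − -7.43)/1.254 = 3.827.
Precision τ = 1/σ² = 1/3.827² = 0.0683.

μ = -5.851, τ = 0.0683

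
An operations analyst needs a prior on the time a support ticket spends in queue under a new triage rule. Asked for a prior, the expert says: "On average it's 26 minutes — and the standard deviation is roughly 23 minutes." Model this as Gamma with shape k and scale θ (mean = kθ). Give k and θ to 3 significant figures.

For Gamma(k, scale θ): mean = kθ, variance = kθ², so CV = 1/√k.
CV = SD/mean = 23/26 = 0.8846, hence k = 1/CV² = 1.28.
Then θ = mean/k = 26/1.28 = 20.3.

k ≈ 1.28, θ ≈ 20.3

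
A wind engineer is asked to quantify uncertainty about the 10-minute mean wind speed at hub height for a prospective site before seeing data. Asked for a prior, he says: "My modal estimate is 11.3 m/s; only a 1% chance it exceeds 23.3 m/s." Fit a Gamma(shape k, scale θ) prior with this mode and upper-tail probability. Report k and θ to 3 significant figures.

k ≈ 10.3, θ ≈ 1.21

Gamma(k,θ) with k>1 has mode (k−1)θ, so θ = 11.3/(k−1).
Need P(X < 23.3) = 0.99 with θ tied to k this way. Start at k = 2, θ = 11.3: P(X<23.3) ≈ 0.611.
Too low — raise k to concentrate. Iterating converges to k ≈ 10.3.
Then θ = 11.3/(10.3−1) ≈ 1.21.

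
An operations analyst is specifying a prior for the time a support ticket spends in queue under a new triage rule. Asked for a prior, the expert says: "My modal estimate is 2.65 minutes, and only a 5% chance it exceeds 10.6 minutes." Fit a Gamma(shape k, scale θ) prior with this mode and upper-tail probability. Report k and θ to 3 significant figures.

k ≈ 2.31, θ ≈ 2.02

Gamma(k,θ) with k>1 has mode (k−1)θ, so θ = 2.65/(k−1).
Need P(X < 10.6) = 0.95 with θ tied to k this way. Start at k = 2, θ = 2.65: P(X<10.6) ≈ 0.908.
Too low — raise k to concentrate. Iterating converges to k ≈ 2.31.
Then θ = 2.65/(2.31−1) ≈ 2.02.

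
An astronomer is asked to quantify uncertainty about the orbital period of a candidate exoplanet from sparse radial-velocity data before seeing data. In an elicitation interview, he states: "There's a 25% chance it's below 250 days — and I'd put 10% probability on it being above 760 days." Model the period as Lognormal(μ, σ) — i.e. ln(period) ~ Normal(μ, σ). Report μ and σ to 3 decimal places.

If T ~ Lognormal(μ,σ) then ln T ~ Normal(μ,σ), so the p-quantile of ln T is μ + z_p·σ.
ln(250) = 5.521 and ln(760) = 6.633; z_{0.25} = -0.6745, z_{0.9} = 1.282.
σ = (6.633 − 5.521)/(1.282 − (-0.6745)) = 0.568.
μ = 5.521 − (-0.6745)·0.568 = 5.905.

μ ≈ 5.905, σ ≈ 0.568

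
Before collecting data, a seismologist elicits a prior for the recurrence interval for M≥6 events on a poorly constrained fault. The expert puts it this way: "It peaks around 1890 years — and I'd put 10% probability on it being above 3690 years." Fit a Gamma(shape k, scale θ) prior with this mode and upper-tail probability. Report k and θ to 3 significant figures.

k ≈ 5.28, θ ≈ 442

Gamma(k,θ) with k>1 has mode (k−1)θ, so θ = 1890/(k−1).
Need P(X < 3690) = 0.9 with θ tied to k this way. Start at k = 2, θ = 1890: P(X<3690) ≈ 0.581.
Too low — raise k to concentrate. Iterating converges to k ≈ 5.28.
Then θ = 1890/(5.28−1) ≈ 442.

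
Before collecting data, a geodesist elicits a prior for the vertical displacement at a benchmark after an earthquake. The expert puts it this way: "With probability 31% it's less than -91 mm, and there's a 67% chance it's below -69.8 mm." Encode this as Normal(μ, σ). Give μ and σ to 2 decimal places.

For Normal(μ,σ), the p-quantile is μ + z_p·σ. Here z_{0.31} = -0.4959, z_{0.67} = 0.4399.
So -91 = μ − 0.4959σ and -69.8 = μ + 0.4399σ.
Subtracting: σ = (-69.8 − -91)/(0.4399 − (-0.4959)) = 22.66.
Then μ = -91 − (-0.4959)·22.66 = -79.77.

μ = -79.77, σ = 22.66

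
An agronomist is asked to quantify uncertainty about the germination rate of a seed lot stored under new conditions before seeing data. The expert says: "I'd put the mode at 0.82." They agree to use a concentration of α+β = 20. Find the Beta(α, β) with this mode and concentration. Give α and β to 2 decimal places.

For α,β > 1 the Beta mode is (α−1)/(α+β−2). With α+β = 20, the mode is (α−1)/18.
Set (α−1)/18 = 0.82 → α = 1 + 0.82·18 = 15.76.
β = 20 − α = 4.24.

α = 15.76, β = 4.24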